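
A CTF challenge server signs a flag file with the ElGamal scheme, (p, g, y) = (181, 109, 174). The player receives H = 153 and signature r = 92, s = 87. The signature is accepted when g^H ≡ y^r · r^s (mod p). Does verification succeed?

passes

Left side g^H mod p:
Squares mod 181: 109^1≡109, 109^2≡116, 109^4≡62, 109^8≡43, 109^16≡39, 109^32≡73, 109^64≡80, 109^128≡65
153 = 128 + 16 + 8 + 1, so 109^153 ≡ 65·39·43·109 ≡ 162 (mod 181)
Right side y^r · r^s mod p:
Squares mod 181: 174^1≡174, 174^2≡49, 174^4≡48, 174^8≡132, 174^16≡48, 174^32≡132, 174^64≡48
92 = 64 + 16 + 8 + 4, so 174^92 ≡ 48·48·132·48 ≡ 132 (mod 181)
Squares mod 181: 92^1≡92, 92^2≡138, 92^4≡39, 92^8≡73, 92^16≡80, 92^32≡65, 92^64≡62
87 = 64 + 16 + 4 + 2 + 1, so 92^87 ≡ 62·80·39·138·92 ≡ 174 (mod 181)
132·174 = 22968 ≡ 162 (mod 181)
162 ≡ 162 (mod 181), so the signature is genuine.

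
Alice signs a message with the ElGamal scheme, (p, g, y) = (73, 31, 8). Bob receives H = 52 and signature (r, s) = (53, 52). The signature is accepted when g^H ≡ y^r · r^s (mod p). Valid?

Left side g^H mod p:
31^2 = 961 ≡ 12
31^4 ≡ 12^2 = 144 ≡ 71
31^8 ≡ 71^2 = 5041 ≡ 4
31^16 ≡ 4^2 = 16
31^32 ≡ 16^2 = 256 ≡ 37
52 = 32 + 16 + 4, so 31^52 ≡ 37·16·71 ≡ 57 (mod 73)
Right side y^r · r^s mod p:
8^2 = 64
8^4 ≡ 64^2 = 4096 ≡ 8
8^8 ≡ 8^2 = 64
8^16 ≡ 64^2 = 4096 ≡ 8
8^32 ≡ 8^2 = 64
53 = 32 + 16 + 4 + 1, so 8^53 ≡ 64·8·8·8 ≡ 64 (mod 73)
53^2 = 2809 ≡ 35
53^4 ≡ 35^2 = 1225 ≡ 57
53^8 ≡ 57^2 = 3249 ≡ 37
53^16 ≡ 37^2 = 1369 ≡ 55
53^32 ≡ 55^2 = 3025 ≡ 32
52 = 32 + 16 + 4, so 53^52 ≡ 32·55·57 ≡ 18 (mod 73)
64·18 = 1152 ≡ 57 (mod 73)
57 ≡ 57 (mod 73), so the signature is genuine.

yes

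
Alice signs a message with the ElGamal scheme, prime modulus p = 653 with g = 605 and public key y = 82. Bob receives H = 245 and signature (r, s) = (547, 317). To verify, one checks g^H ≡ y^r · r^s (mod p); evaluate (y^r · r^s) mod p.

338

82^2 = 6724 ≡ 194
82^4 ≡ 194^2 = 37636 ≡ 415
82^8 ≡ 415^2 = 172225 ≡ 486
82^16 ≡ 486^2 = 236196 ≡ 463
82^32 ≡ 463^2 = 214369 ≡ 185
82^64 ≡ 185^2 = 34225 ≡ 269
82^128 ≡ 269^2 = 72361 ≡ 531
82^256 ≡ 531^2 = 281961 ≡ 518
82^512 ≡ 518^2 = 268324 ≡ 594
547 = 512 + 32 + 2 + 1, so 82^547 ≡ 594·185·194·82 ≡ 145 (mod 653)
547^2 = 299209 ≡ 135
547^4 ≡ 135^2 = 18225 ≡ 594
547^8 ≡ 594^2 = 352836 ≡ 216
547^16 ≡ 216^2 = 46656 ≡ 293
547^32 ≡ 293^2 = 85849 ≡ 306
547^64 ≡ 306^2 = 93636 ≡ 257
547^128 ≡ 257^2 = 66049 ≡ 96
547^256 ≡ 96^2 = 9216 ≡ 74
317 = 256 + 32 + 16 + 8 + 4 + 1, so 547^317 ≡ 74·306·293·216·594·547 ≡ 223 (mod 653)
y^r · r^s ≡ 145·223 = 32335 ≡ 338 (mod 653)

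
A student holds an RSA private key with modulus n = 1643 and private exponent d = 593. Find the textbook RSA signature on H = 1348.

182

H^2 ≡ 1348^2 = 1817104 ≡ 1589
H^4 ≡ 1589^2 = 2524921 ≡ 1273
H^8 ≡ 1273^2 = 1620529 ≡ 531
H^16 ≡ 531^2 = 281961 ≡ 1008
H^32 ≡ 1008^2 = 1016064 ≡ 690
H^64 ≡ 690^2 = 476100 ≡ 1273
H^128 ≡ 1273^2 = 1620529 ≡ 531
H^256 ≡ 531^2 = 281961 ≡ 1008
H^512 ≡ 1008^2 = 1016064 ≡ 690
593 = 512 + 64 + 16 + 1, so H^593 ≡ 690·1273·1008·1348 ≡ 182 (mod 1643)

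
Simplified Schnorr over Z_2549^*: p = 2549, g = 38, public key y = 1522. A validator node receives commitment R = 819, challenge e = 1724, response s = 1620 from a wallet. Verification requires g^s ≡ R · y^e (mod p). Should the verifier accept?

reject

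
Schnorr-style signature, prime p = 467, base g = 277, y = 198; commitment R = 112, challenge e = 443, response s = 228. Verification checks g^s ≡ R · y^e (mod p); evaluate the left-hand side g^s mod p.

27

277^2 = 76729 ≡ 141
277^4 ≡ 141^2 = 19881 ≡ 267
277^8 ≡ 267^2 = 71289 ≡ 305
277^16 ≡ 305^2 = 93025 ≡ 92
277^32 ≡ 92^2 = 8464 ≡ 58
277^64 ≡ 58^2 = 3364 ≡ 95
277^128 ≡ 95^2 = 9025 ≡ 152
228 = 128 + 64 + 32 + 4, so 277^228 ≡ 152·95·58·267 ≡ 27 (mod 467)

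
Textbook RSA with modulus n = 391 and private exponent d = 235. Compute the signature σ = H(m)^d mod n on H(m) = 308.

(H(m))^2 ≡ 308^2 = 94864 ≡ 242
(H(m))^4 ≡ 242^2 = 58564 ≡ 305
(H(m))^8 ≡ 305^2 = 93025 ≡ 358
(H(m))^16 ≡ 358^2 = 128164 ≡ 307
(H(m))^32 ≡ 307^2 = 94249 ≡ 18
(H(m))^64 ≡ 18^2 = 324
(H(m))^128 ≡ 324^2 = 104976 ≡ 188
235 = 128 + 64 + 32 + 8 + 2 + 1, so (H(m))^235 ≡ 188·324·18·358·242·308 ≡ 144 (mod 391)

144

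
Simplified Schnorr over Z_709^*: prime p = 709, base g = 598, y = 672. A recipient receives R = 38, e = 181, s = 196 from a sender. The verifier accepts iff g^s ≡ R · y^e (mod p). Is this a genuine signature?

forged

g^s mod p:
598^2 = 357604 ≡ 268
598^4 ≡ 268^2 = 71824 ≡ 215
598^8 ≡ 215^2 = 46225 ≡ 140
598^16 ≡ 140^2 = 19600 ≡ 457
598^32 ≡ 457^2 = 208849 ≡ 403
598^64 ≡ 403^2 = 162409 ≡ 48
598^128 ≡ 48^2 = 2304 ≡ 177
196 = 128 + 64 + 4, so 598^196 ≡ 177·48·215 ≡ 256 (mod 709)
R · y^e mod p:
672^2 = 451584 ≡ 660
672^4 ≡ 660^2 = 435600 ≡ 274
672^8 ≡ 274^2 = 75076 ≡ 631
672^16 ≡ 631^2 = 398161 ≡ 412
672^32 ≡ 412^2 = 169744 ≡ 293
672^64 ≡ 293^2 = 85849 ≡ 60
672^128 ≡ 60^2 = 3600 ≡ 55
181 = 128 + 32 + 16 + 4 + 1, so 672^181 ≡ 55·293·412·274·672 ≡ 71 (mod 709)
38·71 = 2698 ≡ 571 (mod 709)
256 ≠ 571; the check fails.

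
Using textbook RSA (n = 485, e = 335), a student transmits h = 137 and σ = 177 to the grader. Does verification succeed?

fails

σ^2 ≡ 177^2 = 31329 ≡ 289
σ^4 ≡ 289^2 = 83521 ≡ 101
σ^8 ≡ 101^2 = 10201 ≡ 16
σ^16 ≡ 16^2 = 256
σ^32 ≡ 256^2 = 65536 ≡ 61
σ^64 ≡ 61^2 = 3721 ≡ 326
σ^128 ≡ 326^2 = 106276 ≡ 61
σ^256 ≡ 61^2 = 3721 ≡ 326
335 = 256 + 64 + 8 + 4 + 2 + 1, so σ^335 ≡ 326·326·16·101·289·177 ≡ 428 (mod 485)
428 ≠ 137, so verification fails.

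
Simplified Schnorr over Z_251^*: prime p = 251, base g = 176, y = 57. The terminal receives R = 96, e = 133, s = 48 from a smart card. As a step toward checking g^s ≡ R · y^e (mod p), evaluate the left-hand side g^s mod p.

7

176^48 mod 251 = 7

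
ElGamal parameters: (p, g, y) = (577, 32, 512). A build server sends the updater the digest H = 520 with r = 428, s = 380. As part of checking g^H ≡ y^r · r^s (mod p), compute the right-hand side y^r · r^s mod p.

512^2 = 262144 ≡ 186
512^4 ≡ 186^2 = 34596 ≡ 553
512^8 ≡ 553^2 = 305809 ≡ 576
512^16 ≡ 576^2 = 331776 ≡ 1
512^32 ≡ 1^2 = 1
512^64 ≡ 1^2 = 1
512^128 ≡ 1^2 = 1
512^256 ≡ 1^2 = 1
428 = 256 + 128 + 32 + 8 + 4, so 512^428 ≡ 1·1·1·576·553 ≡ 24 (mod 577)
428^2 = 183184 ≡ 275
428^4 ≡ 275^2 = 75625 ≡ 38
428^8 ≡ 38^2 = 1444 ≡ 290
428^16 ≡ 290^2 = 84100 ≡ 435
428^32 ≡ 435^2 = 189225 ≡ 546
428^64 ≡ 546^2 = 298116 ≡ 384
428^128 ≡ 384^2 = 147456 ≡ 321
428^256 ≡ 321^2 = 103041 ≡ 335
380 = 256 + 64 + 32 + 16 + 8 + 4, so 428^380 ≡ 335·384·546·435·290·38 ≡ 203 (mod 577)
y^r · r^s ≡ 24·203 = 4872 ≡ 256 (mod 577)

256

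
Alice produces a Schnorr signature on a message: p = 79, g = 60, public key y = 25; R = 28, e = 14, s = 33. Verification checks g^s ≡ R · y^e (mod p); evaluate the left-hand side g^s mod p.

Squares mod 79: 60^1≡60, 60^2≡45, 60^4≡50, 60^8≡51, 60^16≡73, 60^32≡36
33 = 32 + 1, so 60^33 ≡ 36·60 ≡ 27 (mod 79)

27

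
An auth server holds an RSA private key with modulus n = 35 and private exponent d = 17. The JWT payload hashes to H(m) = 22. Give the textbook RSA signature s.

(H(m))^2 ≡ 22^2 = 484 ≡ 29
(H(m))^4 ≡ 29^2 = 841 ≡ 1
(H(m))^8 ≡ 1^2 = 1
(H(m))^16 ≡ 1^2 = 1
17 = 16 + 1, so (H(m))^17 ≡ 1·22 ≡ 22 (mod 35)

22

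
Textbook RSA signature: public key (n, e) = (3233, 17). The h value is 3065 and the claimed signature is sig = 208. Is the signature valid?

valid

sig^17 mod 3233 = 3065
3065 = h, so the signature checks out.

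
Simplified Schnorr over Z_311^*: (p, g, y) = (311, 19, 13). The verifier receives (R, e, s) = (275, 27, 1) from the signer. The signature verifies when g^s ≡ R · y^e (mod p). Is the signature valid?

valid

g^s mod p:
19^1 mod 311 = 19
R · y^e mod p:
13^2 = 169
13^4 ≡ 169^2 = 28561 ≡ 260
13^8 ≡ 260^2 = 67600 ≡ 113
13^16 ≡ 113^2 = 12769 ≡ 18
27 = 16 + 8 + 2 + 1, so 13^27 ≡ 18·113·169·13 ≡ 250 (mod 311)
275·250 = 68750 ≡ 19 (mod 311)
19 ≡ 19 (mod 311); signature holds.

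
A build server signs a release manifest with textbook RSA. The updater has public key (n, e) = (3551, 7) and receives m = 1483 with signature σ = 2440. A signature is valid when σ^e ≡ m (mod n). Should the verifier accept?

Squares mod 3551: σ^1≡2440, σ^2≡2124, σ^4≡1606
7 = 4 + 2 + 1, so σ^7 ≡ 1606·2124·2440 ≡ 2460 (mod 3551)
The recovered value 2460 does not match the digest 1483.

reject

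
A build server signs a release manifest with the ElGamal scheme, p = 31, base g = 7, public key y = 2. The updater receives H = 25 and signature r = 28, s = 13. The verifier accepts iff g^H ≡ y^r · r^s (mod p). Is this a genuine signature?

Left side g^H mod p:
Squares mod 31: 7^1≡7, 7^2≡18, 7^4≡14, 7^8≡10, 7^16≡7
25 = 16 + 8 + 1, so 7^25 ≡ 7·10·7 ≡ 25 (mod 31)
Right side y^r · r^s mod p:
Squares mod 31: 2^1≡2, 2^2≡4, 2^4≡16, 2^8≡8, 2^16≡2
28 = 16 + 8 + 4, so 2^28 ≡ 2·8·16 ≡ 8 (mod 31)
Squares mod 31: 28^1≡28, 28^2≡9, 28^4≡19, 28^8≡20
13 = 8 + 4 + 1, so 28^13 ≡ 20·19·28 ≡ 7 (mod 31)
8·7 = 56 ≡ 25 (mod 31)
25 ≡ 25 (mod 31), so the signature is genuine.

genuine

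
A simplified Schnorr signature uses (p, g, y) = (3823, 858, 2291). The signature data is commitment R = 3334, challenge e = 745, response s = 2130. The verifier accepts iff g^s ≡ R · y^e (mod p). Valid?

yes

g^s mod p:
Squares mod 3823: 858^1≡858, 858^2≡2148, 858^4≡3366, 858^8≡2407, 858^16≡1804, 858^32≡1043, 858^64≡2117, 858^128≡1133, 858^256≡2984, 858^512≡489, 858^1024≡2095, 858^2048≡221
2130 = 2048 + 64 + 16 + 2, so 858^2130 ≡ 221·2117·1804·2148 ≡ 1133 (mod 3823)
R · y^e mod p:
Squares mod 3823: 2291^1≡2291, 2291^2≡3525, 2291^4≡875, 2291^8≡1025, 2291^16≡3123, 2291^32≡656, 2291^64≡2160, 2291^128≡1540, 2291^256≡1340, 2291^512≡2613
745 = 512 + 128 + 64 + 32 + 8 + 1, so 2291^745 ≡ 2613·1540·2160·656·1025·2291 ≡ 1960 (mod 3823)
3334·1960 = 6534640 ≡ 1133 (mod 3823)
1133 ≡ 1133 (mod 3823); signature holds.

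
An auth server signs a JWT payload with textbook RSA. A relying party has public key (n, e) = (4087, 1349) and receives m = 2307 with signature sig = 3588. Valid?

sig^1349 mod 4087 = 2307
Since 2307 equals the digest 2307, verification succeeds.

yes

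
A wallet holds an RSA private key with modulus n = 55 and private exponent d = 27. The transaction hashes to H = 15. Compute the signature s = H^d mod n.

H^2 ≡ 15^2 = 225 ≡ 5
H^4 ≡ 5^2 = 25
H^8 ≡ 25^2 = 625 ≡ 20
H^16 ≡ 20^2 = 400 ≡ 15
27 = 16 + 8 + 2 + 1, so H^27 ≡ 15·20·5·15 ≡ 5 (mod 55)

5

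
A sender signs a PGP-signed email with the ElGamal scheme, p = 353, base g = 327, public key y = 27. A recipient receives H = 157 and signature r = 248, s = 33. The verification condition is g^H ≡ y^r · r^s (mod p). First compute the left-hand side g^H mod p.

13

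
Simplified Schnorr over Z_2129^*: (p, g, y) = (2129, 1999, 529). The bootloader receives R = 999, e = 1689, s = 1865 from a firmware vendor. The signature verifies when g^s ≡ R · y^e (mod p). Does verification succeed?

fails

g^s mod p:
Squares mod 2129: 1999^1≡1999, 1999^2≡1997, 1999^4≡392, 1999^8≡376, 1999^16≡862, 1999^32≡23, 1999^64≡529, 1999^128≡942, 1999^256≡1700, 1999^512≡947, 1999^1024≡500
1865 = 1024 + 512 + 256 + 64 + 8 + 1, so 1999^1865 ≡ 500·947·1700·529·376·1999 ≡ 2001 (mod 2129)
R · y^e mod p:
Squares mod 2129: 529^1≡529, 529^2≡942, 529^4≡1700, 529^8≡947, 529^16≡500, 529^32≡907, 529^64≡855, 529^128≡778, 529^256≡648, 529^512≡491, 529^1024≡504
1689 = 1024 + 512 + 128 + 16 + 8 + 1, so 529^1689 ≡ 504·491·778·500·947·529 ≡ 504 (mod 2129)
999·504 = 503496 ≡ 1052 (mod 2129)
2001 ≠ 1052; the check fails.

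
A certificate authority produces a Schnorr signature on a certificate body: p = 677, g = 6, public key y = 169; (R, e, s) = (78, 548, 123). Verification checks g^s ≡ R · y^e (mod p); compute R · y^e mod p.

169^2 = 28561 ≡ 127
169^4 ≡ 127^2 = 16129 ≡ 558
169^8 ≡ 558^2 = 311364 ≡ 621
169^16 ≡ 621^2 = 385641 ≡ 428
169^32 ≡ 428^2 = 183184 ≡ 394
169^64 ≡ 394^2 = 155236 ≡ 203
169^128 ≡ 203^2 = 41209 ≡ 589
169^256 ≡ 589^2 = 346921 ≡ 297
169^512 ≡ 297^2 = 88209 ≡ 199
548 = 512 + 32 + 4, so 169^548 ≡ 199·394·558 ≡ 100 (mod 677)
R · y^e ≡ 78·100 = 7800 ≡ 353 (mod 677)

353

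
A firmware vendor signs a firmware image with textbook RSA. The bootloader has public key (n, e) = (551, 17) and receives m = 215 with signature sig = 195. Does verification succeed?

fails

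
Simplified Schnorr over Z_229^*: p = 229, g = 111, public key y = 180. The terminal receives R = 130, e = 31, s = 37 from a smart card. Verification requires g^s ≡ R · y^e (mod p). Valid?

no

g^s mod p:
111^2 = 12321 ≡ 184
111^4 ≡ 184^2 = 33856 ≡ 193
111^8 ≡ 193^2 = 37249 ≡ 151
111^16 ≡ 151^2 = 22801 ≡ 130
111^32 ≡ 130^2 = 16900 ≡ 183
37 = 32 + 4 + 1, so 111^37 ≡ 183·193·111 ≡ 158 (mod 229)
R · y^e mod p:
180^2 = 32400 ≡ 111
180^4 ≡ 111^2 = 12321 ≡ 184
180^8 ≡ 184^2 = 33856 ≡ 193
180^16 ≡ 193^2 = 37249 ≡ 151
31 = 16 + 8 + 4 + 2 + 1, so 180^31 ≡ 151·193·184·111·180 ≡ 217 (mod 229)
130·217 = 28210 ≡ 43 (mod 229)
158 ≠ 43; the check fails.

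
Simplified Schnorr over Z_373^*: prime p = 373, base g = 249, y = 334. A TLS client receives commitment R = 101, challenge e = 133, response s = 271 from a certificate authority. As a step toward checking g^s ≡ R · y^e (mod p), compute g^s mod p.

153

249^2 = 62001 ≡ 83
249^4 ≡ 83^2 = 6889 ≡ 175
249^8 ≡ 175^2 = 30625 ≡ 39
249^16 ≡ 39^2 = 1521 ≡ 29
249^32 ≡ 29^2 = 841 ≡ 95
249^64 ≡ 95^2 = 9025 ≡ 73
249^128 ≡ 73^2 = 5329 ≡ 107
249^256 ≡ 107^2 = 11449 ≡ 259
271 = 256 + 8 + 4 + 2 + 1, so 249^271 ≡ 259·39·175·83·249 ≡ 153 (mod 373)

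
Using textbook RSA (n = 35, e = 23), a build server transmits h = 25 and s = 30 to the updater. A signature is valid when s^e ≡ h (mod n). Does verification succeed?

passes

s^23 mod 35 = 25
s^23 mod 35 = 25 matches h.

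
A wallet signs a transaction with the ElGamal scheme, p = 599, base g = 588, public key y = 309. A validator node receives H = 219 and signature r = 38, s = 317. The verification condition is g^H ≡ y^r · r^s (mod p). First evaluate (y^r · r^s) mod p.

309^2 = 95481 ≡ 240
309^4 ≡ 240^2 = 57600 ≡ 96
309^8 ≡ 96^2 = 9216 ≡ 231
309^16 ≡ 231^2 = 53361 ≡ 50
309^32 ≡ 50^2 = 2500 ≡ 104
38 = 32 + 4 + 2, so 309^38 ≡ 104·96·240 ≡ 160 (mod 599)
38^2 = 1444 ≡ 246
38^4 ≡ 246^2 = 60516 ≡ 17
38^8 ≡ 17^2 = 289
38^16 ≡ 289^2 = 83521 ≡ 260
38^32 ≡ 260^2 = 67600 ≡ 512
38^64 ≡ 512^2 = 262144 ≡ 381
38^128 ≡ 381^2 = 145161 ≡ 203
38^256 ≡ 203^2 = 41209 ≡ 477
317 = 256 + 32 + 16 + 8 + 4 + 1, so 38^317 ≡ 477·512·260·289·17·38 ≡ 466 (mod 599)
y^r · r^s ≡ 160·466 = 74560 ≡ 284 (mod 599)

284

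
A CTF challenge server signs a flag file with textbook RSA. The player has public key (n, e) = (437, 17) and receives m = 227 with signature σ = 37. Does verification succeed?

Squares mod 437: σ^1≡37, σ^2≡58, σ^4≡305, σ^8≡381, σ^16≡77
17 = 16 + 1, so σ^17 ≡ 77·37 ≡ 227 (mod 437)
227 = m, so the signature checks out.

passes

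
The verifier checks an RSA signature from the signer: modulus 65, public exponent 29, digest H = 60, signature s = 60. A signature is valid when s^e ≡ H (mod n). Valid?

s^2 ≡ 60^2 = 3600 ≡ 25
s^4 ≡ 25^2 = 625 ≡ 40
s^8 ≡ 40^2 = 1600 ≡ 40
s^16 ≡ 40^2 = 1600 ≡ 40
29 = 16 + 8 + 4 + 1, so s^29 ≡ 40·40·40·60 ≡ 60 (mod 65)
s^29 mod 65 = 60 matches H.

yes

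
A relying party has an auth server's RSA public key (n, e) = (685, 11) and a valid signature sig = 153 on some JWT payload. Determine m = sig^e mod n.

sig^2 ≡ 153^2 = 23409 ≡ 119
sig^4 ≡ 119^2 = 14161 ≡ 461
sig^8 ≡ 461^2 = 212521 ≡ 171
11 = 8 + 2 + 1, so sig^11 ≡ 171·119·153 ≡ 72 (mod 685)

72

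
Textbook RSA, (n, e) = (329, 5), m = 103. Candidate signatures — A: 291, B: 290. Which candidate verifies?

Candidate A: 291^2 = 84681 ≡ 128; 291^4 ≡ 128^2 = 16384 ≡ 263; 5 = 4 + 1, so 291^5 ≡ 263·291 ≡ 205 (mod 329)
Candidate B: 290^2 = 84100 ≡ 205; 290^4 ≡ 205^2 = 42025 ≡ 242; 5 = 4 + 1, so 290^5 ≡ 242·290 ≡ 103 (mod 329)
  → matches m = 103

B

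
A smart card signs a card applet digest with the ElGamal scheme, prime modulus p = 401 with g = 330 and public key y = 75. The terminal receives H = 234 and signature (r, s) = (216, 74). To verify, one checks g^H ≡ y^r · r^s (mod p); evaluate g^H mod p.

330^2 = 108900 ≡ 229
330^4 ≡ 229^2 = 52441 ≡ 311
330^8 ≡ 311^2 = 96721 ≡ 80
330^16 ≡ 80^2 = 6400 ≡ 385
330^32 ≡ 385^2 = 148225 ≡ 256
330^64 ≡ 256^2 = 65536 ≡ 173
330^128 ≡ 173^2 = 29929 ≡ 255
234 = 128 + 64 + 32 + 8 + 2, so 330^234 ≡ 255·173·256·80·229 ≡ 323 (mod 401)

323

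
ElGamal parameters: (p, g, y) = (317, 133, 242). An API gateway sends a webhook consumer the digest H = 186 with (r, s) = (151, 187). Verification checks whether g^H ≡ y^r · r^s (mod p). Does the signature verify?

Left side g^H mod p:
133^2 = 17689 ≡ 254
133^4 ≡ 254^2 = 64516 ≡ 165
133^8 ≡ 165^2 = 27225 ≡ 280
133^16 ≡ 280^2 = 78400 ≡ 101
133^32 ≡ 101^2 = 10201 ≡ 57
133^64 ≡ 57^2 = 3249 ≡ 79
133^128 ≡ 79^2 = 6241 ≡ 218
186 = 128 + 32 + 16 + 8 + 2, so 133^186 ≡ 218·57·101·280·254 ≡ 40 (mod 317)
Right side y^r · r^s mod p:
242^2 = 58564 ≡ 236
242^4 ≡ 236^2 = 55696 ≡ 221
242^8 ≡ 221^2 = 48841 ≡ 23
242^16 ≡ 23^2 = 529 ≡ 212
242^32 ≡ 212^2 = 44944 ≡ 247
242^64 ≡ 247^2 = 61009 ≡ 145
242^128 ≡ 145^2 = 21025 ≡ 103
151 = 128 + 16 + 4 + 2 + 1, so 242^151 ≡ 103·212·221·236·242 ≡ 210 (mod 317)
151^2 = 22801 ≡ 294
151^4 ≡ 294^2 = 86436 ≡ 212
151^8 ≡ 212^2 = 44944 ≡ 247
151^16 ≡ 247^2 = 61009 ≡ 145
151^32 ≡ 145^2 = 21025 ≡ 103
151^64 ≡ 103^2 = 10609 ≡ 148
151^128 ≡ 148^2 = 21904 ≡ 31
187 = 128 + 32 + 16 + 8 + 2 + 1, so 151^187 ≡ 31·103·145·247·294·151 ≡ 287 (mod 317)
210·287 = 60270 ≡ 40 (mod 317)
40 ≡ 40 (mod 317), so the signature is genuine.

verifies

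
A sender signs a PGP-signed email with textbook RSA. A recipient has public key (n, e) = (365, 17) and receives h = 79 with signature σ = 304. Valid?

Squares mod 365: σ^1≡304, σ^2≡71, σ^4≡296, σ^8≡16, σ^16≡256
17 = 16 + 1, so σ^17 ≡ 256·304 ≡ 79 (mod 365)
Since 79 equals the digest 79, verification succeeds.

yes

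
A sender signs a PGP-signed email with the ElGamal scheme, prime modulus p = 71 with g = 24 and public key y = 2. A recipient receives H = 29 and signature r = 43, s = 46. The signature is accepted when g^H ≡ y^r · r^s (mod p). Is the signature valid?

Left side g^H mod p:
24^29 mod 71 = 19
Right side y^r · r^s mod p:
2^43 mod 71 = 43
43^46 mod 71 = 12
43·12 = 516 ≡ 19 (mod 71)
19 ≡ 19 (mod 71), so the signature is genuine.

valid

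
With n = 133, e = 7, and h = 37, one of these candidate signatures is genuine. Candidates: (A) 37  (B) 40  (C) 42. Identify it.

A

Candidate A: Squares mod 133: 37^1≡37, 37^2≡39, 37^4≡58; 7 = 4 + 2 + 1, so 37^7 ≡ 58·39·37 ≡ 37 (mod 133)
  → matches h = 37
Candidate B: Squares mod 133: 40^1≡40, 40^2≡4, 40^4≡16; 7 = 4 + 2 + 1, so 40^7 ≡ 16·4·40 ≡ 33 (mod 133)
Candidate C: Squares mod 133: 42^1≡42, 42^2≡35, 42^4≡28; 7 = 4 + 2 + 1, so 42^7 ≡ 28·35·42 ≡ 63 (mod 133)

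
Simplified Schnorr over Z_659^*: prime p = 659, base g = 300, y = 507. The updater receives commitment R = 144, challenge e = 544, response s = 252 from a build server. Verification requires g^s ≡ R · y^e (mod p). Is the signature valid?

valid

g^s mod p:
300^2 = 90000 ≡ 376
300^4 ≡ 376^2 = 141376 ≡ 350
300^8 ≡ 350^2 = 122500 ≡ 585
300^16 ≡ 585^2 = 342225 ≡ 204
300^32 ≡ 204^2 = 41616 ≡ 99
300^64 ≡ 99^2 = 9801 ≡ 575
300^128 ≡ 575^2 = 330625 ≡ 466
252 = 128 + 64 + 32 + 16 + 8 + 4, so 300^252 ≡ 466·575·99·204·585·350 ≡ 274 (mod 659)
R · y^e mod p:
507^2 = 257049 ≡ 39
507^4 ≡ 39^2 = 1521 ≡ 203
507^8 ≡ 203^2 = 41209 ≡ 351
507^16 ≡ 351^2 = 123201 ≡ 627
507^32 ≡ 627^2 = 393129 ≡ 365
507^64 ≡ 365^2 = 133225 ≡ 107
507^128 ≡ 107^2 = 11449 ≡ 246
507^256 ≡ 246^2 = 60516 ≡ 547
507^512 ≡ 547^2 = 299209 ≡ 23
544 = 512 + 32, so 507^544 ≡ 23·365 ≡ 487 (mod 659)
144·487 = 70128 ≡ 274 (mod 659)
274 ≡ 274 (mod 659); signature holds.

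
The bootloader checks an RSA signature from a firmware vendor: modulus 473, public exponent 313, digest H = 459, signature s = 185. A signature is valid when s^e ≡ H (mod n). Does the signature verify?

does not verify

s^2 ≡ 185^2 = 34225 ≡ 169
s^4 ≡ 169^2 = 28561 ≡ 181
s^8 ≡ 181^2 = 32761 ≡ 124
s^16 ≡ 124^2 = 15376 ≡ 240
s^32 ≡ 240^2 = 57600 ≡ 367
s^64 ≡ 367^2 = 134689 ≡ 357
s^128 ≡ 357^2 = 127449 ≡ 212
s^256 ≡ 212^2 = 44944 ≡ 9
313 = 256 + 32 + 16 + 8 + 1, so s^313 ≡ 9·367·240·124·185 ≡ 14 (mod 473)
14 ≠ 459, so verification fails.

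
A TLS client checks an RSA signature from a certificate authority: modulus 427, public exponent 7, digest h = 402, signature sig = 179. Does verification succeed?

Squares mod 427: sig^1≡179, sig^2≡16, sig^4≡256
7 = 4 + 2 + 1, so sig^7 ≡ 256·16·179 ≡ 25 (mod 427)
25 ≠ 402, so verification fails.

fails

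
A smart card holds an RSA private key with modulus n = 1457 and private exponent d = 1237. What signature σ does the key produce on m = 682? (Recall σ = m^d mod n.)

1395

Squares mod 1457: m^1≡682, m^2≡341, m^4≡1178, m^8≡620, m^16≡1209, m^32≡310, m^64≡1395, m^128≡930, m^256≡899, m^512≡1023, m^1024≡403
1237 = 1024 + 128 + 64 + 16 + 4 + 1, so m^1237 ≡ 403·930·1395·1209·1178·682 ≡ 1395 (mod 1457)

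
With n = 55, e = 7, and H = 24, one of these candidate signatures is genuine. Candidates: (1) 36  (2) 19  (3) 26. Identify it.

Candidate 1: Squares mod 55: 36^1≡36, 36^2≡31, 36^4≡26; 7 = 4 + 2 + 1, so 36^7 ≡ 26·31·36 ≡ 31 (mod 55)
Candidate 2: Squares mod 55: 19^1≡19, 19^2≡31, 19^4≡26; 7 = 4 + 2 + 1, so 19^7 ≡ 26·31·19 ≡ 24 (mod 55)
  → matches H = 24
Candidate 3: Squares mod 55: 26^1≡26, 26^2≡16, 26^4≡36; 7 = 4 + 2 + 1, so 26^7 ≡ 36·16·26 ≡ 16 (mod 55)

2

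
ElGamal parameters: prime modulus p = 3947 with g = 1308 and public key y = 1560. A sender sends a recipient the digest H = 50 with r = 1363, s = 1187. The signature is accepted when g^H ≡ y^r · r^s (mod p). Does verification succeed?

Left side g^H mod p:
1308^2 = 1710864 ≡ 1813
1308^4 ≡ 1813^2 = 3286969 ≡ 3065
1308^8 ≡ 3065^2 = 9394225 ≡ 365
1308^16 ≡ 365^2 = 133225 ≡ 2974
1308^32 ≡ 2974^2 = 8844676 ≡ 3396
50 = 32 + 16 + 2, so 1308^50 ≡ 3396·2974·1813 ≡ 2779 (mod 3947)
Right side y^r · r^s mod p:
1560^2 = 2433600 ≡ 2248
1560^4 ≡ 2248^2 = 5053504 ≡ 1344
1560^8 ≡ 1344^2 = 1806336 ≡ 2557
1560^16 ≡ 2557^2 = 6538249 ≡ 2017
1560^32 ≡ 2017^2 = 4068289 ≡ 2879
1560^64 ≡ 2879^2 = 8288641 ≡ 3888
1560^128 ≡ 3888^2 = 15116544 ≡ 3481
1560^256 ≡ 3481^2 = 12117361 ≡ 71
1560^512 ≡ 71^2 = 5041 ≡ 1094
1560^1024 ≡ 1094^2 = 1196836 ≡ 895
1363 = 1024 + 256 + 64 + 16 + 2 + 1, so 1560^1363 ≡ 895·71·3888·2017·2248·1560 ≡ 1245 (mod 3947)
1363^2 = 1857769 ≡ 2679
1363^4 ≡ 2679^2 = 7177041 ≡ 1395
1363^8 ≡ 1395^2 = 1946025 ≡ 154
1363^16 ≡ 154^2 = 23716 ≡ 34
1363^32 ≡ 34^2 = 1156
1363^64 ≡ 1156^2 = 1336336 ≡ 2250
1363^128 ≡ 2250^2 = 5062500 ≡ 2446
1363^256 ≡ 2446^2 = 5982916 ≡ 3211
1363^512 ≡ 3211^2 = 10310521 ≡ 957
1363^1024 ≡ 957^2 = 915849 ≡ 145
1187 = 1024 + 128 + 32 + 2 + 1, so 1363^1187 ≡ 145·2446·1156·2679·1363 ≡ 1525 (mod 3947)
1245·1525 = 1898625 ≡ 118 (mod 3947)
2779 ≠ 118, so verification fails.

fails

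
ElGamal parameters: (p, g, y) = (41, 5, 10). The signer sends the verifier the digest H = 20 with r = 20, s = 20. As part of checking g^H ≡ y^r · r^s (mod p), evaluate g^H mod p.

1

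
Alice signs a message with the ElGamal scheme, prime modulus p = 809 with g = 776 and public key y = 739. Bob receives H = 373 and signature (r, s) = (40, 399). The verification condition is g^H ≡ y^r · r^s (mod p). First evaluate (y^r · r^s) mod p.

260

Squares mod 809: 739^1≡739, 739^2≡46, 739^4≡498, 739^8≡450, 739^16≡250, 739^32≡207
40 = 32 + 8, so 739^40 ≡ 207·450 ≡ 115 (mod 809)
Squares mod 809: 40^1≡40, 40^2≡791, 40^4≡324, 40^8≡615, 40^16≡422, 40^32≡104, 40^64≡299, 40^128≡411, 40^256≡649
399 = 256 + 128 + 8 + 4 + 2 + 1, so 40^399 ≡ 649·411·615·324·791·40 ≡ 354 (mod 809)
y^r · r^s ≡ 115·354 = 40710 ≡ 260 (mod 809)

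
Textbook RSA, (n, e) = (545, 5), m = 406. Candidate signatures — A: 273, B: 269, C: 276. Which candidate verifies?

C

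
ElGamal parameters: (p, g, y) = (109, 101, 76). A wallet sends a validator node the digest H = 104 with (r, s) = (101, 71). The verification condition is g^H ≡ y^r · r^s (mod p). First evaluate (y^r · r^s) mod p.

45

76^2 = 5776 ≡ 108
76^4 ≡ 108^2 = 11664 ≡ 1
76^8 ≡ 1^2 = 1
76^16 ≡ 1^2 = 1
76^32 ≡ 1^2 = 1
76^64 ≡ 1^2 = 1
101 = 64 + 32 + 4 + 1, so 76^101 ≡ 1·1·1·76 ≡ 76 (mod 109)
101^2 = 10201 ≡ 64
101^4 ≡ 64^2 = 4096 ≡ 63
101^8 ≡ 63^2 = 3969 ≡ 45
101^16 ≡ 45^2 = 2025 ≡ 63
101^32 ≡ 63^2 = 3969 ≡ 45
101^64 ≡ 45^2 = 2025 ≡ 63
71 = 64 + 4 + 2 + 1, so 101^71 ≡ 63·63·64·101 ≡ 68 (mod 109)
y^r · r^s ≡ 76·68 = 5168 ≡ 45 (mod 109)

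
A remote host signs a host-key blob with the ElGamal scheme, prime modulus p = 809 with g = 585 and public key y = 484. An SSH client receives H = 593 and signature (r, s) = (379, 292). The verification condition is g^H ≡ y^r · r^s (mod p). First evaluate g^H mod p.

554

585^2 = 342225 ≡ 18
585^4 ≡ 18^2 = 324
585^8 ≡ 324^2 = 104976 ≡ 615
585^16 ≡ 615^2 = 378225 ≡ 422
585^32 ≡ 422^2 = 178084 ≡ 104
585^64 ≡ 104^2 = 10816 ≡ 299
585^128 ≡ 299^2 = 89401 ≡ 411
585^256 ≡ 411^2 = 168921 ≡ 649
585^512 ≡ 649^2 = 421201 ≡ 521
593 = 512 + 64 + 16 + 1, so 585^593 ≡ 521·299·422·585 ≡ 554 (mod 809)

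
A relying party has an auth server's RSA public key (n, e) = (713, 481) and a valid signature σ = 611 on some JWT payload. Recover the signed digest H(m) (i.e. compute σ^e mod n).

301

σ^2 ≡ 611^2 = 373321 ≡ 422
σ^4 ≡ 422^2 = 178084 ≡ 547
σ^8 ≡ 547^2 = 299209 ≡ 462
σ^16 ≡ 462^2 = 213444 ≡ 257
σ^32 ≡ 257^2 = 66049 ≡ 453
σ^64 ≡ 453^2 = 205209 ≡ 578
σ^128 ≡ 578^2 = 334084 ≡ 400
σ^256 ≡ 400^2 = 160000 ≡ 288
481 = 256 + 128 + 64 + 32 + 1, so σ^481 ≡ 288·400·578·453·611 ≡ 301 (mod 713)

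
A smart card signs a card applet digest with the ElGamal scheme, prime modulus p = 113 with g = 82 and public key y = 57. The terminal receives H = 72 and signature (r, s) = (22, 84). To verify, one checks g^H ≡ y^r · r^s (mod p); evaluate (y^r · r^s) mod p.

Squares mod 113: 57^1≡57, 57^2≡85, 57^4≡106, 57^8≡49, 57^16≡28
22 = 16 + 4 + 2, so 57^22 ≡ 28·106·85 ≡ 64 (mod 113)
Squares mod 113: 22^1≡22, 22^2≡32, 22^4≡7, 22^8≡49, 22^16≡28, 22^32≡106, 22^64≡49
84 = 64 + 16 + 4, so 22^84 ≡ 49·28·7 ≡ 112 (mod 113)
y^r · r^s ≡ 64·112 = 7168 ≡ 49 (mod 113)

49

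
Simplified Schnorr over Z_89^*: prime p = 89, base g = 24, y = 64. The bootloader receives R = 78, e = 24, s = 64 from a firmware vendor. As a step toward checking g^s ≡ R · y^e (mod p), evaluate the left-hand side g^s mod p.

67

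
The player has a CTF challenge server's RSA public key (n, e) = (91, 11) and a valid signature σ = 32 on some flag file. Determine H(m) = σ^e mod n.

σ^11 mod 91 = 37

37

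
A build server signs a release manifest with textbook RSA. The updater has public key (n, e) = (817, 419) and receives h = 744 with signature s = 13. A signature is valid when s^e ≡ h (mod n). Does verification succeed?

fails

s^2 ≡ 13^2 = 169
s^4 ≡ 169^2 = 28561 ≡ 783
s^8 ≡ 783^2 = 613089 ≡ 339
s^16 ≡ 339^2 = 114921 ≡ 541
s^32 ≡ 541^2 = 292681 ≡ 195
s^64 ≡ 195^2 = 38025 ≡ 443
s^128 ≡ 443^2 = 196249 ≡ 169
s^256 ≡ 169^2 = 28561 ≡ 783
419 = 256 + 128 + 32 + 2 + 1, so s^419 ≡ 783·169·195·169·13 ≡ 698 (mod 817)
s^419 mod 817 = 698, but h = 744.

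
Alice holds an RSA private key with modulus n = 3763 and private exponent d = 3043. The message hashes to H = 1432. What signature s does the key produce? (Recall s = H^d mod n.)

Squares mod 3763: H^1≡1432, H^2≡3552, H^4≡3128, H^8≡584, H^16≡2386, H^32≡3340, H^64≡2068, H^128≡1856, H^256≡1591, H^512≡2545, H^1024≡902, H^2048≡796
3043 = 2048 + 512 + 256 + 128 + 64 + 32 + 2 + 1, so H^3043 ≡ 796·2545·1591·1856·2068·3340·3552·1432 ≡ 107 (mod 3763)

107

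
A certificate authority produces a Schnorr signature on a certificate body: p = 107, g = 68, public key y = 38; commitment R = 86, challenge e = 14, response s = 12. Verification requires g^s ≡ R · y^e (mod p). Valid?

g^s mod p:
68^12 mod 107 = 105
R · y^e mod p:
38^14 mod 107 = 56
86·56 = 4816 ≡ 1 (mod 107)
105 ≠ 1; the check fails.

no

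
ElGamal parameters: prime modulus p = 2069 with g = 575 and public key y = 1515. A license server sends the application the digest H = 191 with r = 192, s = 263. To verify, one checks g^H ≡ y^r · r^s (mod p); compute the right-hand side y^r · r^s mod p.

1515^2 = 2295225 ≡ 704
1515^4 ≡ 704^2 = 495616 ≡ 1125
1515^8 ≡ 1125^2 = 1265625 ≡ 1466
1515^16 ≡ 1466^2 = 2149156 ≡ 1534
1515^32 ≡ 1534^2 = 2353156 ≡ 703
1515^64 ≡ 703^2 = 494209 ≡ 1787
1515^128 ≡ 1787^2 = 3193369 ≡ 902
192 = 128 + 64, so 1515^192 ≡ 902·1787 ≡ 123 (mod 2069)
192^2 = 36864 ≡ 1691
192^4 ≡ 1691^2 = 2859481 ≡ 123
192^8 ≡ 123^2 = 15129 ≡ 646
192^16 ≡ 646^2 = 417316 ≡ 1447
192^32 ≡ 1447^2 = 2093809 ≡ 2050
192^64 ≡ 2050^2 = 4202500 ≡ 361
192^128 ≡ 361^2 = 130321 ≡ 2043
192^256 ≡ 2043^2 = 4173849 ≡ 676
263 = 256 + 4 + 2 + 1, so 192^263 ≡ 676·123·1691·192 ≡ 1671 (mod 2069)
y^r · r^s ≡ 123·1671 = 205533 ≡ 702 (mod 2069)

702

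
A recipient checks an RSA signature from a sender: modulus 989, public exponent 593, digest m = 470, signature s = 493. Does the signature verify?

does not verify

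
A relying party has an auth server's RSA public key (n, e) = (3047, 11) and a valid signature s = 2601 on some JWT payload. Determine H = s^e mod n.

s^11 mod 3047 = 2557

2557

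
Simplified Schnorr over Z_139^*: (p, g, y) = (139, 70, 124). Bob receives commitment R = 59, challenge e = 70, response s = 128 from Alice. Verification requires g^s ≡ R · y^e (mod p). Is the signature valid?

g^s mod p:
70^2 = 4900 ≡ 35
70^4 ≡ 35^2 = 1225 ≡ 113
70^8 ≡ 113^2 = 12769 ≡ 120
70^16 ≡ 120^2 = 14400 ≡ 83
70^32 ≡ 83^2 = 6889 ≡ 78
70^64 ≡ 78^2 = 6084 ≡ 107
70^128 ≡ 107^2 = 11449 ≡ 51
R · y^e mod p:
124^2 = 15376 ≡ 86
124^4 ≡ 86^2 = 7396 ≡ 29
124^8 ≡ 29^2 = 841 ≡ 7
124^16 ≡ 7^2 = 49
124^32 ≡ 49^2 = 2401 ≡ 38
124^64 ≡ 38^2 = 1444 ≡ 54
70 = 64 + 4 + 2, so 124^70 ≡ 54·29·86 ≡ 124 (mod 139)
59·124 = 7316 ≡ 88 (mod 139)
51 ≠ 88; the check fails.

invalid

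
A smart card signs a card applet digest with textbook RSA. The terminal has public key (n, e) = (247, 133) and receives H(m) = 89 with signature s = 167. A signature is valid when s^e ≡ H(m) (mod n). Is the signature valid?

s^2 ≡ 167^2 = 27889 ≡ 225
s^4 ≡ 225^2 = 50625 ≡ 237
s^8 ≡ 237^2 = 56169 ≡ 100
s^16 ≡ 100^2 = 10000 ≡ 120
s^32 ≡ 120^2 = 14400 ≡ 74
s^64 ≡ 74^2 = 5476 ≡ 42
s^128 ≡ 42^2 = 1764 ≡ 35
133 = 128 + 4 + 1, so s^133 ≡ 35·237·167 ≡ 89 (mod 247)
89 = H(m), so the signature checks out.

valid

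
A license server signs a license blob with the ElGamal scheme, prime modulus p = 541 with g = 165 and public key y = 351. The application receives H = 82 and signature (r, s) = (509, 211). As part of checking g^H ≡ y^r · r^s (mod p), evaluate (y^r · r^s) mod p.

465

351^2 = 123201 ≡ 394
351^4 ≡ 394^2 = 155236 ≡ 510
351^8 ≡ 510^2 = 260100 ≡ 420
351^16 ≡ 420^2 = 176400 ≡ 34
351^32 ≡ 34^2 = 1156 ≡ 74
351^64 ≡ 74^2 = 5476 ≡ 66
351^128 ≡ 66^2 = 4356 ≡ 28
351^256 ≡ 28^2 = 784 ≡ 243
509 = 256 + 128 + 64 + 32 + 16 + 8 + 4 + 1, so 351^509 ≡ 243·28·66·74·34·420·510·351 ≡ 246 (mod 541)
509^2 = 259081 ≡ 483
509^4 ≡ 483^2 = 233289 ≡ 118
509^8 ≡ 118^2 = 13924 ≡ 399
509^16 ≡ 399^2 = 159201 ≡ 147
509^32 ≡ 147^2 = 21609 ≡ 510
509^64 ≡ 510^2 = 260100 ≡ 420
509^128 ≡ 420^2 = 176400 ≡ 34
211 = 128 + 64 + 16 + 2 + 1, so 509^211 ≡ 34·420·147·483·509 ≡ 246 (mod 541)
y^r · r^s ≡ 246·246 = 60516 ≡ 465 (mod 541)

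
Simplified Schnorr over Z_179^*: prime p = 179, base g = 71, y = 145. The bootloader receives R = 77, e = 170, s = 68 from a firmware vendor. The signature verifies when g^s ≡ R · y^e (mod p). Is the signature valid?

valid

g^s mod p:
71^68 mod 179 = 51
R · y^e mod p:
145^170 mod 179 = 89
77·89 = 6853 ≡ 51 (mod 179)
51 ≡ 51 (mod 179); signature holds.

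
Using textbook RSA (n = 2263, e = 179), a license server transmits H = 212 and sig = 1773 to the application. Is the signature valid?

valid

Squares mod 2263: sig^1≡1773, sig^2≡222, sig^4≡1761, sig^8≡811, sig^16≡1451, sig^32≡811, sig^64≡1451, sig^128≡811
179 = 128 + 32 + 16 + 2 + 1, so sig^179 ≡ 811·811·1451·222·1773 ≡ 212 (mod 2263)
212 = H, so the signature checks out.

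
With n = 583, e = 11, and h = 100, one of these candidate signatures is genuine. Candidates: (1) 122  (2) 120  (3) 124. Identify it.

1

Candidate 1: Squares mod 583: 122^1≡122, 122^2≡309, 122^4≡452, 122^8≡254; 11 = 8 + 2 + 1, so 122^11 ≡ 254·309·122 ≡ 100 (mod 583)
  → matches h = 100
Candidate 2: Squares mod 583: 120^1≡120, 120^2≡408, 120^4≡309, 120^8≡452; 11 = 8 + 2 + 1, so 120^11 ≡ 452·408·120 ≡ 406 (mod 583)
Candidate 3: Squares mod 583: 124^1≡124, 124^2≡218, 124^4≡301, 124^8≡236; 11 = 8 + 2 + 1, so 124^11 ≡ 236·218·124 ≡ 366 (mod 583)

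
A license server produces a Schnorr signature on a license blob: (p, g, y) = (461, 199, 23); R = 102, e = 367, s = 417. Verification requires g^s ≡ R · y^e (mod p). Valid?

g^s mod p:
199^2 = 39601 ≡ 416
199^4 ≡ 416^2 = 173056 ≡ 181
199^8 ≡ 181^2 = 32761 ≡ 30
199^16 ≡ 30^2 = 900 ≡ 439
199^32 ≡ 439^2 = 192721 ≡ 23
199^64 ≡ 23^2 = 529 ≡ 68
199^128 ≡ 68^2 = 4624 ≡ 14
199^256 ≡ 14^2 = 196
417 = 256 + 128 + 32 + 1, so 199^417 ≡ 196·14·23·199 ≡ 265 (mod 461)
R · y^e mod p:
23^2 = 529 ≡ 68
23^4 ≡ 68^2 = 4624 ≡ 14
23^8 ≡ 14^2 = 196
23^16 ≡ 196^2 = 38416 ≡ 153
23^32 ≡ 153^2 = 23409 ≡ 359
23^64 ≡ 359^2 = 128881 ≡ 262
23^128 ≡ 262^2 = 68644 ≡ 416
23^256 ≡ 416^2 = 173056 ≡ 181
367 = 256 + 64 + 32 + 8 + 4 + 2 + 1, so 23^367 ≡ 181·262·359·196·14·68·23 ≡ 441 (mod 461)
102·441 = 44982 ≡ 265 (mod 461)
265 ≡ 265 (mod 461); signature holds.

yes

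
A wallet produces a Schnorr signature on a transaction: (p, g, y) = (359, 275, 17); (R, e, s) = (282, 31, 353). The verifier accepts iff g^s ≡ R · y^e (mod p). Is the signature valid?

g^s mod p:
Squares mod 359: 275^1≡275, 275^2≡235, 275^4≡298, 275^8≡131, 275^16≡288, 275^32≡15, 275^64≡225, 275^128≡6, 275^256≡36
353 = 256 + 64 + 32 + 1, so 275^353 ≡ 36·225·15·275 ≡ 11 (mod 359)
R · y^e mod p:
Squares mod 359: 17^1≡17, 17^2≡289, 17^4≡233, 17^8≡80, 17^16≡297
31 = 16 + 8 + 4 + 2 + 1, so 17^31 ≡ 297·80·233·289·17 ≡ 205 (mod 359)
282·205 = 57810 ≡ 11 (mod 359)
11 ≡ 11 (mod 359); signature holds.

valid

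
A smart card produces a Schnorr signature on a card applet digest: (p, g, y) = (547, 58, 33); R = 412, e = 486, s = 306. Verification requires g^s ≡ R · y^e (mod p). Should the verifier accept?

reject

g^s mod p:
Squares mod 547: 58^1≡58, 58^2≡82, 58^4≡160, 58^8≡438, 58^16≡394, 58^32≡435, 58^64≡510, 58^128≡275, 58^256≡139
306 = 256 + 32 + 16 + 2, so 58^306 ≡ 139·435·394·82 ≡ 479 (mod 547)
R · y^e mod p:
Squares mod 547: 33^1≡33, 33^2≡542, 33^4≡25, 33^8≡78, 33^16≡67, 33^32≡113, 33^64≡188, 33^128≡336, 33^256≡214
486 = 256 + 128 + 64 + 32 + 4 + 2, so 33^486 ≡ 214·336·188·113·25·542 ≡ 294 (mod 547)
412·294 = 121128 ≡ 241 (mod 547)
479 ≠ 241; the check fails.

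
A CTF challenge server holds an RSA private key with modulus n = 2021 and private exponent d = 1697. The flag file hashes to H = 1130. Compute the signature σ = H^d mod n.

H^1697 mod 2021 = 589

589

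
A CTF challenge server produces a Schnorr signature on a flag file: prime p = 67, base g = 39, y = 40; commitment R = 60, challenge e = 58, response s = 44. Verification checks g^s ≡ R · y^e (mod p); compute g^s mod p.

39^2 = 1521 ≡ 47
39^4 ≡ 47^2 = 2209 ≡ 65
39^8 ≡ 65^2 = 4225 ≡ 4
39^16 ≡ 4^2 = 16
39^32 ≡ 16^2 = 256 ≡ 55
44 = 32 + 8 + 4, so 39^44 ≡ 55·4·65 ≡ 29 (mod 67)

29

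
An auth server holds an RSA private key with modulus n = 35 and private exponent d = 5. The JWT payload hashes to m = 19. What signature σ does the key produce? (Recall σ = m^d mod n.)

24

Squares mod 35: m^1≡19, m^2≡11, m^4≡16
5 = 4 + 1, so m^5 ≡ 16·19 ≡ 24 (mod 35)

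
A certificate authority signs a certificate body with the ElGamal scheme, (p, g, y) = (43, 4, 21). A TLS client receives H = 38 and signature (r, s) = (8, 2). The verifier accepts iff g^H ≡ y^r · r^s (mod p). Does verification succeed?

Left side g^H mod p:
4^2 = 16
4^4 ≡ 16^2 = 256 ≡ 41
4^8 ≡ 41^2 = 1681 ≡ 4
4^16 ≡ 4^2 = 16
4^32 ≡ 16^2 = 256 ≡ 41
38 = 32 + 4 + 2, so 4^38 ≡ 41·41·16 ≡ 21 (mod 43)
Right side y^r · r^s mod p:
21^2 = 441 ≡ 11
21^4 ≡ 11^2 = 121 ≡ 35
21^8 ≡ 35^2 = 1225 ≡ 21
8^2 = 64 ≡ 21
21·21 = 441 ≡ 11 (mod 43)
21 ≠ 11, so verification fails.

fails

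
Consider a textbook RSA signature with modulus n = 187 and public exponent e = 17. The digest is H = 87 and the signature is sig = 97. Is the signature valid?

sig^2 ≡ 97^2 = 9409 ≡ 59
sig^4 ≡ 59^2 = 3481 ≡ 115
sig^8 ≡ 115^2 = 13225 ≡ 135
sig^16 ≡ 135^2 = 18225 ≡ 86
17 = 16 + 1, so sig^17 ≡ 86·97 ≡ 114 (mod 187)
114 ≠ 87, so verification fails.

invalid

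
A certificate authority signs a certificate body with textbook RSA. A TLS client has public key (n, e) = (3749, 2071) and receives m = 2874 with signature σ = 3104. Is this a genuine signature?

σ^2 ≡ 3104^2 = 9634816 ≡ 3635
σ^4 ≡ 3635^2 = 13213225 ≡ 1749
σ^8 ≡ 1749^2 = 3059001 ≡ 3566
σ^16 ≡ 3566^2 = 12716356 ≡ 3497
σ^32 ≡ 3497^2 = 12229009 ≡ 3520
σ^64 ≡ 3520^2 = 12390400 ≡ 3704
σ^128 ≡ 3704^2 = 13719616 ≡ 2025
σ^256 ≡ 2025^2 = 4100625 ≡ 2968
σ^512 ≡ 2968^2 = 8809024 ≡ 2623
σ^1024 ≡ 2623^2 = 6880129 ≡ 714
σ^2048 ≡ 714^2 = 509796 ≡ 3681
2071 = 2048 + 16 + 4 + 2 + 1, so σ^2071 ≡ 3681·3497·1749·3635·3104 ≡ 2874 (mod 3749)
σ^2071 mod 3749 = 2874 matches m.

genuine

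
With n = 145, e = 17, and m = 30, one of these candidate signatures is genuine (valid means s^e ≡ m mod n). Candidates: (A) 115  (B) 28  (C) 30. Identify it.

Candidate A: Squares mod 145: 115^1≡115, 115^2≡30, 115^4≡30, 115^8≡30, 115^16≡30; 17 = 16 + 1, so 115^17 ≡ 30·115 ≡ 115 (mod 145)
Candidate B: Squares mod 145: 28^1≡28, 28^2≡59, 28^4≡1, 28^8≡1, 28^16≡1; 17 = 16 + 1, so 28^17 ≡ 1·28 ≡ 28 (mod 145)
Candidate C: Squares mod 145: 30^1≡30, 30^2≡30, 30^4≡30, 30^8≡30, 30^16≡30; 17 = 16 + 1, so 30^17 ≡ 30·30 ≡ 30 (mod 145)
  → matches m = 30

C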